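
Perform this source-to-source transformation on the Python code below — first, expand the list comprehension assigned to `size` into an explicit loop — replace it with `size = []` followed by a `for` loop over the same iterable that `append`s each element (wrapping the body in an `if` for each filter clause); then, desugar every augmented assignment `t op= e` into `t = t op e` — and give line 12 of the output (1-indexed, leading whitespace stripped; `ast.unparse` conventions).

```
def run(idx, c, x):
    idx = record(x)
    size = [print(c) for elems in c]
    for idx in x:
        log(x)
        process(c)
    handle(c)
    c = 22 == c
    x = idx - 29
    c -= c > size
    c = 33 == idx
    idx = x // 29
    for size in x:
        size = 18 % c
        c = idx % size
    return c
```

c = c - (c > size)

Transformed code:
def run(idx, c, x):
    idx = record(x)
    size = []
    for elems in c:
        size.append(print(c))
    for idx in x:
        log(x)
        process(c)
    handle(c)
    c = 22 == c
    x = idx - 29
    c = c - (c > size)
    c = 33 == idx
    idx = x // 29
    for size in x:
        size = 18 % c
        c = idx % size
    return c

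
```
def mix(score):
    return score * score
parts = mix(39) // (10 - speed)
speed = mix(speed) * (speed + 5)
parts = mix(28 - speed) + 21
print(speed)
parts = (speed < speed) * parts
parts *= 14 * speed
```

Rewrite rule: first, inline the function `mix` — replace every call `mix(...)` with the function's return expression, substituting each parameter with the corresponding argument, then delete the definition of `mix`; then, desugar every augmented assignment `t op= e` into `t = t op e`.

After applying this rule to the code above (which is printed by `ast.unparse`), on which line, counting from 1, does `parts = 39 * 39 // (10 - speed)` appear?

Transformed code:
parts = 39 * 39 // (10 - speed)
speed = speed * speed * (speed + 5)
parts = (28 - speed) * (28 - speed) + 21
print(speed)
parts = (speed < speed) * parts
parts = parts * (14 * speed)

1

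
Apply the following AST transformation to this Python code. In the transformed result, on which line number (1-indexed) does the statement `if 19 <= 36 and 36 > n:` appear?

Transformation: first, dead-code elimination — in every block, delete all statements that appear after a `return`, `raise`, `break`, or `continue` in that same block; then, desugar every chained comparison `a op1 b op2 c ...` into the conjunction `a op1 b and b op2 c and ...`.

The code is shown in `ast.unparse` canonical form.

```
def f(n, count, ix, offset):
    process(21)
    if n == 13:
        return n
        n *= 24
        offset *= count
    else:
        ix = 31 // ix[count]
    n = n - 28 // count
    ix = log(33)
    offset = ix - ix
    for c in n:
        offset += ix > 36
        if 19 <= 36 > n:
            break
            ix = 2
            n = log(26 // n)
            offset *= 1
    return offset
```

12

Transformed code:
def f(n, count, ix, offset):
    process(21)
    if n == 13:
        return n
    else:
        ix = 31 // ix[count]
    n = n - 28 // count
    ix = log(33)
    offset = ix - ix
    for c in n:
        offset += ix > 36
        if 19 <= 36 and 36 > n:
            break
    return offset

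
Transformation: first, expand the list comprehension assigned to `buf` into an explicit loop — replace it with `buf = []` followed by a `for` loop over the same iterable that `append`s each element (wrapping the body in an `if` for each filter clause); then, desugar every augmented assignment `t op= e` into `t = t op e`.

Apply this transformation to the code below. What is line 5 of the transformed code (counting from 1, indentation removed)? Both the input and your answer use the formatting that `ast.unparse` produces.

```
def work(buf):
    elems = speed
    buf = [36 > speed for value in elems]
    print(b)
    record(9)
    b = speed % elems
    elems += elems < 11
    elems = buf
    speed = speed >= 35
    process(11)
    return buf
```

buf.append(36 > speed)

Transformed code:
def work(buf):
    elems = speed
    buf = []
    for value in elems:
        buf.append(36 > speed)
    print(b)
    record(9)
    b = speed % elems
    elems = elems + (elems < 11)
    elems = buf
    speed = speed >= 35
    process(11)
    return buf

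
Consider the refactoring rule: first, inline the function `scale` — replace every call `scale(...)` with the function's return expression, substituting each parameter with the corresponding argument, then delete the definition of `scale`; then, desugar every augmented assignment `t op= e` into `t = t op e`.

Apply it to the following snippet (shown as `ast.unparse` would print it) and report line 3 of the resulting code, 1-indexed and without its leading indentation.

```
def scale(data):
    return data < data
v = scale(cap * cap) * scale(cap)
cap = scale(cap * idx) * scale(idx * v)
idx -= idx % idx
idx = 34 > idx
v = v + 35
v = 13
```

idx = idx - idx % idx

Transformed code:
v = (cap * cap < cap * cap) * (cap < cap)
cap = (cap * idx < cap * idx) * (idx * v < idx * v)
idx = idx - idx % idx
idx = 34 > idx
v = v + 35
v = 13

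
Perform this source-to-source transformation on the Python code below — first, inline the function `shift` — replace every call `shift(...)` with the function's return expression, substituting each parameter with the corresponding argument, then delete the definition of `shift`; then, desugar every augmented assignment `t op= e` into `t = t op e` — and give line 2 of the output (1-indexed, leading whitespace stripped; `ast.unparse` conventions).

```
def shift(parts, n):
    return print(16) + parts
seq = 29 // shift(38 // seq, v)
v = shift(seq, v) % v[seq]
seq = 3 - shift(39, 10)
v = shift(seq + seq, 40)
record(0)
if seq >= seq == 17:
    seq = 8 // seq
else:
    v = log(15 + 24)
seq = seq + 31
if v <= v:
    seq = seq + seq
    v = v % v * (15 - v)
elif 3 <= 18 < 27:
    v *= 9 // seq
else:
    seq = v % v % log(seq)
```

Transformed code:
seq = 29 // (print(16) + 38 // seq)
v = (print(16) + seq) % v[seq]
seq = 3 - (print(16) + 39)
v = print(16) + (seq + seq)
record(0)
if seq >= seq == 17:
    seq = 8 // seq
else:
    v = log(15 + 24)
seq = seq + 31
if v <= v:
    seq = seq + seq
    v = v % v * (15 - v)
elif 3 <= 18 < 27:
    v = v * (9 // seq)
else:
    seq = v % v % log(seq)

v = (print(16) + seq) % v[seq]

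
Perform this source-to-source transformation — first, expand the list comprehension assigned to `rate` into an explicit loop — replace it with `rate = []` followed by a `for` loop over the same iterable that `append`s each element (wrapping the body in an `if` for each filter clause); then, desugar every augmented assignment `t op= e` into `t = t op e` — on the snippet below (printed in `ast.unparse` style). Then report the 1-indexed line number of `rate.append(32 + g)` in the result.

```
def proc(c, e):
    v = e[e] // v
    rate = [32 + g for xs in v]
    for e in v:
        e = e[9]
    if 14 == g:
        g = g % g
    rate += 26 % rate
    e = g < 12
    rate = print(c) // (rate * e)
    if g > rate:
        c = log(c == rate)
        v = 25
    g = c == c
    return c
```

Transformed code:
def proc(c, e):
    v = e[e] // v
    rate = []
    for xs in v:
        rate.append(32 + g)
    for e in v:
        e = e[9]
    if 14 == g:
        g = g % g
    rate = rate + 26 % rate
    e = g < 12
    rate = print(c) // (rate * e)
    if g > rate:
        c = log(c == rate)
        v = 25
    g = c == c
    return c

5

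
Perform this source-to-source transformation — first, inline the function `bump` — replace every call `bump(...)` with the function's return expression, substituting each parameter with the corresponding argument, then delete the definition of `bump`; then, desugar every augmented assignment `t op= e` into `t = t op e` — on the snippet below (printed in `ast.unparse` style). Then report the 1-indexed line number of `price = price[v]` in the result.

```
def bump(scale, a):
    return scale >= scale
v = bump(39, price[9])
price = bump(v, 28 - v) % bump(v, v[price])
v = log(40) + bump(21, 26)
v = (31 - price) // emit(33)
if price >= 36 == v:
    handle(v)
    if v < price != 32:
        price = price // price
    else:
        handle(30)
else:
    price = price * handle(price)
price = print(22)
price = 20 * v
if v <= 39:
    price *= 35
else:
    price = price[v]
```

Transformed code:
v = 39 >= 39
price = (v >= v) % (v >= v)
v = log(40) + (21 >= 21)
v = (31 - price) // emit(33)
if price >= 36 == v:
    handle(v)
    if v < price != 32:
        price = price // price
    else:
        handle(30)
else:
    price = price * handle(price)
price = print(22)
price = 20 * v
if v <= 39:
    price = price * 35
else:
    price = price[v]

18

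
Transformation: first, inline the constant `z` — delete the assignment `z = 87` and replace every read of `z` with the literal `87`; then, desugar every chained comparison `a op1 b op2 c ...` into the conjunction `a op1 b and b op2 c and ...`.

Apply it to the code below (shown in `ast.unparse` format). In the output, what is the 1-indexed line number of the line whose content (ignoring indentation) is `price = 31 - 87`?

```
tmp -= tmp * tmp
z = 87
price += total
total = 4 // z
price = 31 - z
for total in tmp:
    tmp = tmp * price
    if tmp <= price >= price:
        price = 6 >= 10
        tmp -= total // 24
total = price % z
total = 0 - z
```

4

Transformed code:
tmp -= tmp * tmp
price += total
total = 4 // 87
price = 31 - 87
for total in tmp:
    tmp = tmp * price
    if tmp <= price and price >= price:
        price = 6 >= 10
        tmp -= total // 24
total = price % 87
total = 0 - 87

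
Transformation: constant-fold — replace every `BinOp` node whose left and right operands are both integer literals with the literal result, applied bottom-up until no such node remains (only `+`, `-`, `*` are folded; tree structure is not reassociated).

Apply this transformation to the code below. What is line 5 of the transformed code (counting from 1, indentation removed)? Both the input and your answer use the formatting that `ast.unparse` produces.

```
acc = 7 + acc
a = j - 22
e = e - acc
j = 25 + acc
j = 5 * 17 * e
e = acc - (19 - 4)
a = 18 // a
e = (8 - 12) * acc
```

j = 85 * e

Transformed code:
acc = 7 + acc
a = j - 22
e = e - acc
j = 25 + acc
j = 85 * e
e = acc - 15
a = 18 // a
e = -4 * acc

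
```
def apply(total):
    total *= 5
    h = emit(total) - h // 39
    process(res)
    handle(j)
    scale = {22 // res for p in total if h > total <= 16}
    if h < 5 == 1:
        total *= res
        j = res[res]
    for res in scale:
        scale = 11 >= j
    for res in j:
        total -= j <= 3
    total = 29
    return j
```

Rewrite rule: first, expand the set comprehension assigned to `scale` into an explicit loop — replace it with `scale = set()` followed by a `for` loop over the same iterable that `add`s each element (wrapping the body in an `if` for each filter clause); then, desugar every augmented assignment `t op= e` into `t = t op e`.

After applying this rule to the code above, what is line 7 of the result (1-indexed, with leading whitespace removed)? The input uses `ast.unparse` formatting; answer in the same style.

Transformed code:
def apply(total):
    total = total * 5
    h = emit(total) - h // 39
    process(res)
    handle(j)
    scale = set()
    for p in total:
        if h > total <= 16:
            scale.add(22 // res)
    if h < 5 == 1:
        total = total * res
        j = res[res]
    for res in scale:
        scale = 11 >= j
    for res in j:
        total = total - (j <= 3)
    total = 29
    return j

for p in total:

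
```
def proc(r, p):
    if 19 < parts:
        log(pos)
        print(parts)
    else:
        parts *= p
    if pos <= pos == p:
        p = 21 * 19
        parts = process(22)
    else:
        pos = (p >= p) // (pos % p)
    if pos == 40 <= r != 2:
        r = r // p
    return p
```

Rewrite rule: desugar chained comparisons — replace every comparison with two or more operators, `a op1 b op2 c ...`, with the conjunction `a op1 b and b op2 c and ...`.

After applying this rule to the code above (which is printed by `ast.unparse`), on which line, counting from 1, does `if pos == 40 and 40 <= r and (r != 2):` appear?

Transformed code:
def proc(r, p):
    if 19 < parts:
        log(pos)
        print(parts)
    else:
        parts *= p
    if pos <= pos and pos == p:
        p = 21 * 19
        parts = process(22)
    else:
        pos = (p >= p) // (pos % p)
    if pos == 40 and 40 <= r and (r != 2):
        r = r // p
    return p

12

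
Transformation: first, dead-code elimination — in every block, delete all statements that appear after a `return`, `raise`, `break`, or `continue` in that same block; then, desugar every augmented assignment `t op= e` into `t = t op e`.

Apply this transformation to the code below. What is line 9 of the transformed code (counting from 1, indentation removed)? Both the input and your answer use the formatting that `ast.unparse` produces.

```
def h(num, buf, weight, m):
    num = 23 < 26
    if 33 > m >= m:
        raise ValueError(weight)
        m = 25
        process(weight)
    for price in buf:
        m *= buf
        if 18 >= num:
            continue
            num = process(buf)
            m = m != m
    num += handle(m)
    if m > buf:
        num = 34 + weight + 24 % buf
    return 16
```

Transformed code:
def h(num, buf, weight, m):
    num = 23 < 26
    if 33 > m >= m:
        raise ValueError(weight)
    for price in buf:
        m = m * buf
        if 18 >= num:
            continue
    num = num + handle(m)
    if m > buf:
        num = 34 + weight + 24 % buf
    return 16

num = num + handle(m)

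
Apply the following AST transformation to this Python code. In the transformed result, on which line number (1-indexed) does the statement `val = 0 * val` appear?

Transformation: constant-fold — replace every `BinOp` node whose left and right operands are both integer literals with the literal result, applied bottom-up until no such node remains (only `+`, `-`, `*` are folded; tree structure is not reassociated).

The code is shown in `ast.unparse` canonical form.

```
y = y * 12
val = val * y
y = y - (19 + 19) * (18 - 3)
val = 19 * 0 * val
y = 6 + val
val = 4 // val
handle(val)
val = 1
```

4

Transformed code:
y = y * 12
val = val * y
y = y - 570
val = 0 * val
y = 6 + val
val = 4 // val
handle(val)
val = 1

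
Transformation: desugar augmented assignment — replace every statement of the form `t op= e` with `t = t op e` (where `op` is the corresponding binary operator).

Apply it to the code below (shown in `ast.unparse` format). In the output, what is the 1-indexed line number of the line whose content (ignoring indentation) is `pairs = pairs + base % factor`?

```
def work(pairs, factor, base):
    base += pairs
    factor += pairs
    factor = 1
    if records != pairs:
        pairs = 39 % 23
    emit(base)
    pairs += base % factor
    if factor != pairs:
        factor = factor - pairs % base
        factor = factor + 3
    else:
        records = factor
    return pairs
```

Transformed code:
def work(pairs, factor, base):
    base = base + pairs
    factor = factor + pairs
    factor = 1
    if records != pairs:
        pairs = 39 % 23
    emit(base)
    pairs = pairs + base % factor
    if factor != pairs:
        factor = factor - pairs % base
        factor = factor + 3
    else:
        records = factor
    return pairs

8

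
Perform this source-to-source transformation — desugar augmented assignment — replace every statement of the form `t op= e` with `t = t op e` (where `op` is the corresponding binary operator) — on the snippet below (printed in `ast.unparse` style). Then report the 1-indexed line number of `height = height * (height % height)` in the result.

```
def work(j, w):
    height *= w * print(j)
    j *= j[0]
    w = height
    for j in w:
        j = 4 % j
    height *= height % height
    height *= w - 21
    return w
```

7

Transformed code:
def work(j, w):
    height = height * (w * print(j))
    j = j * j[0]
    w = height
    for j in w:
        j = 4 % j
    height = height * (height % height)
    height = height * (w - 21)
    return w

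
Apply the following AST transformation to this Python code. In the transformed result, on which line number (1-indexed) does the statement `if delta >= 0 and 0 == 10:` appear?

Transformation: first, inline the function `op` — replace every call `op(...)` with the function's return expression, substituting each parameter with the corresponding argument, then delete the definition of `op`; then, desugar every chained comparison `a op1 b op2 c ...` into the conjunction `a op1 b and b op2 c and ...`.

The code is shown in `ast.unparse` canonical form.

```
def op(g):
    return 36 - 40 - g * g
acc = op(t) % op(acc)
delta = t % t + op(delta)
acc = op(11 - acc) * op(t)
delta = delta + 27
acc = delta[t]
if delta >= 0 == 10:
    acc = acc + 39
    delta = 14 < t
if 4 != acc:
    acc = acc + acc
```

6

Transformed code:
acc = (36 - 40 - t * t) % (36 - 40 - acc * acc)
delta = t % t + (36 - 40 - delta * delta)
acc = (36 - 40 - (11 - acc) * (11 - acc)) * (36 - 40 - t * t)
delta = delta + 27
acc = delta[t]
if delta >= 0 and 0 == 10:
    acc = acc + 39
    delta = 14 < t
if 4 != acc:
    acc = acc + acc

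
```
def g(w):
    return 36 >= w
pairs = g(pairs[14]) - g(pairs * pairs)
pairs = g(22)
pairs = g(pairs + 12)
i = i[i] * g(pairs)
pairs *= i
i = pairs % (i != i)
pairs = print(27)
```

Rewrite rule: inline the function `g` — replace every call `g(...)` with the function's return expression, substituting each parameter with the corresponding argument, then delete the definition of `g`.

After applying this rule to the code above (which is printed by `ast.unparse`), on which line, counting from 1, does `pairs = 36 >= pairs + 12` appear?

Transformed code:
pairs = (36 >= pairs[14]) - (36 >= pairs * pairs)
pairs = 36 >= 22
pairs = 36 >= pairs + 12
i = i[i] * (36 >= pairs)
pairs *= i
i = pairs % (i != i)
pairs = print(27)

3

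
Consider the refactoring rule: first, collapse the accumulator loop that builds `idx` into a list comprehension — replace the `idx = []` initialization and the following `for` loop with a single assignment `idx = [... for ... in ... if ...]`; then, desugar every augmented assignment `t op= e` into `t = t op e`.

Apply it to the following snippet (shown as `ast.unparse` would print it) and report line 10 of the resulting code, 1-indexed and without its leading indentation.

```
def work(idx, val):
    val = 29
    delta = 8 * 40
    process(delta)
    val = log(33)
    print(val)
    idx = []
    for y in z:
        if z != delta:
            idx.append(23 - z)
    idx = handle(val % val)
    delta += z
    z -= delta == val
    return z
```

z = z - (delta == val)

Transformed code:
def work(idx, val):
    val = 29
    delta = 8 * 40
    process(delta)
    val = log(33)
    print(val)
    idx = [23 - z for y in z if z != delta]
    idx = handle(val % val)
    delta = delta + z
    z = z - (delta == val)
    return z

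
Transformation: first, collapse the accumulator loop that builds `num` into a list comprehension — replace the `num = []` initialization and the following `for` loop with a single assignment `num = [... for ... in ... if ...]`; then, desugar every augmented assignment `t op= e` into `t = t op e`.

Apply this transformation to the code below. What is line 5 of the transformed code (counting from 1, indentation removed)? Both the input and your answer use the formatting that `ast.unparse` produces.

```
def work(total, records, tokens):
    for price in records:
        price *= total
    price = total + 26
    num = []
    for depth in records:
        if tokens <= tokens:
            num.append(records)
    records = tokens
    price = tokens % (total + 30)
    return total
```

Transformed code:
def work(total, records, tokens):
    for price in records:
        price = price * total
    price = total + 26
    num = [records for depth in records if tokens <= tokens]
    records = tokens
    price = tokens % (total + 30)
    return total

num = [records for depth in records if tokens <= tokens]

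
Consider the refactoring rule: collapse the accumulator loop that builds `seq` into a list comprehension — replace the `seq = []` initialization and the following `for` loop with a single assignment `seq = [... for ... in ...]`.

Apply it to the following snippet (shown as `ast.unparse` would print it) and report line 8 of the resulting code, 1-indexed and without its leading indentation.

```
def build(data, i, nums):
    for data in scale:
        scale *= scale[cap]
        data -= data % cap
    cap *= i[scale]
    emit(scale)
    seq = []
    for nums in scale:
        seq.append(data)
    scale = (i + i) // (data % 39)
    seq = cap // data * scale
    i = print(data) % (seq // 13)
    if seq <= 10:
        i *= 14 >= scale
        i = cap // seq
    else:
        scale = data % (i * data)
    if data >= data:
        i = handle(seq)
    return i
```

scale = (i + i) // (data % 39)

Transformed code:
def build(data, i, nums):
    for data in scale:
        scale *= scale[cap]
        data -= data % cap
    cap *= i[scale]
    emit(scale)
    seq = [data for nums in scale]
    scale = (i + i) // (data % 39)
    seq = cap // data * scale
    i = print(data) % (seq // 13)
    if seq <= 10:
        i *= 14 >= scale
        i = cap // seq
    else:
        scale = data % (i * data)
    if data >= data:
        i = handle(seq)
    return i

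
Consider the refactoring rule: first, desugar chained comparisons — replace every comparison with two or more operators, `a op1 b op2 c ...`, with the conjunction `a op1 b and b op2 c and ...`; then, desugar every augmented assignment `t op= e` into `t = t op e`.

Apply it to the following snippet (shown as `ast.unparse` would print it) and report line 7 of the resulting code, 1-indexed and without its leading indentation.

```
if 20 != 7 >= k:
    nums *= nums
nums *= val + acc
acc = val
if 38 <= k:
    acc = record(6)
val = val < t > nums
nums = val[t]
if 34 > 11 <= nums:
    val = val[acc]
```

val = val < t and t > nums

Transformed code:
if 20 != 7 and 7 >= k:
    nums = nums * nums
nums = nums * (val + acc)
acc = val
if 38 <= k:
    acc = record(6)
val = val < t and t > nums
nums = val[t]
if 34 > 11 and 11 <= nums:
    val = val[acc]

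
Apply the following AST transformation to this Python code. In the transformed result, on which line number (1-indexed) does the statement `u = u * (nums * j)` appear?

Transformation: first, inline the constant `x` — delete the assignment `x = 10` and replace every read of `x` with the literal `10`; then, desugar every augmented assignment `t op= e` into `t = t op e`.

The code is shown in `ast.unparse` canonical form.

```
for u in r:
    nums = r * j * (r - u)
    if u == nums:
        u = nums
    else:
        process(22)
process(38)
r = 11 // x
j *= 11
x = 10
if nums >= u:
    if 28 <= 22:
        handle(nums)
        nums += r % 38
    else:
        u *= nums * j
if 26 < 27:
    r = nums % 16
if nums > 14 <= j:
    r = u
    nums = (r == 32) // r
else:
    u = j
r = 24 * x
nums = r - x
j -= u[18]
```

15

Transformed code:
for u in r:
    nums = r * j * (r - u)
    if u == nums:
        u = nums
    else:
        process(22)
process(38)
r = 11 // 10
j = j * 11
if nums >= u:
    if 28 <= 22:
        handle(nums)
        nums = nums + r % 38
    else:
        u = u * (nums * j)
if 26 < 27:
    r = nums % 16
if nums > 14 <= j:
    r = u
    nums = (r == 32) // r
else:
    u = j
r = 24 * 10
nums = r - 10
j = j - u[18]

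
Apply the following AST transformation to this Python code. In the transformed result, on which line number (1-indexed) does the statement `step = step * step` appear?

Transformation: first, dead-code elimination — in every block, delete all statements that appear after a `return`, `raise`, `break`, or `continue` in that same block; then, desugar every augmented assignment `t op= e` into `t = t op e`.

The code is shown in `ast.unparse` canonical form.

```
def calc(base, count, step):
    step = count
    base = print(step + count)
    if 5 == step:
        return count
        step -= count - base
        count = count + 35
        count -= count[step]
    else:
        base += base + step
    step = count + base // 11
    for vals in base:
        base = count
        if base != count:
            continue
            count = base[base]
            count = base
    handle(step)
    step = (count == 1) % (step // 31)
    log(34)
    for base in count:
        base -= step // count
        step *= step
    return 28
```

18

Transformed code:
def calc(base, count, step):
    step = count
    base = print(step + count)
    if 5 == step:
        return count
    else:
        base = base + (base + step)
    step = count + base // 11
    for vals in base:
        base = count
        if base != count:
            continue
    handle(step)
    step = (count == 1) % (step // 31)
    log(34)
    for base in count:
        base = base - step // count
        step = step * step
    return 28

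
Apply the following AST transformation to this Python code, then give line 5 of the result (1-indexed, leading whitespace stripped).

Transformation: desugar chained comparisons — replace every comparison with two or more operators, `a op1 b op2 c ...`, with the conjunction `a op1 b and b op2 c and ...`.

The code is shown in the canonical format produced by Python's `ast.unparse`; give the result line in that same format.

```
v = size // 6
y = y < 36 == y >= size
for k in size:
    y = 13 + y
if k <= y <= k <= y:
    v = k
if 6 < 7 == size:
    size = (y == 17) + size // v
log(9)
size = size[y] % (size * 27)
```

if k <= y and y <= k and (k <= y):

Transformed code:
v = size // 6
y = y < 36 and 36 == y and (y >= size)
for k in size:
    y = 13 + y
if k <= y and y <= k and (k <= y):
    v = k
if 6 < 7 and 7 == size:
    size = (y == 17) + size // v
log(9)
size = size[y] % (size * 27)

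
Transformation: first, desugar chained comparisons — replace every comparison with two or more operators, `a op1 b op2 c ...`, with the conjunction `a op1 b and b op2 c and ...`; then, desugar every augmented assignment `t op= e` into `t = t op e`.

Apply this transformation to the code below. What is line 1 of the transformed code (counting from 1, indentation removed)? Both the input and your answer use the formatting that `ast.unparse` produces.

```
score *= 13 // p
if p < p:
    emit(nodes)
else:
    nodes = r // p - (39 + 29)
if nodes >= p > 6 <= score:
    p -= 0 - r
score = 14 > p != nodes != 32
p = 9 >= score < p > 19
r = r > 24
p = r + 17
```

score = score * (13 // p)

Transformed code:
score = score * (13 // p)
if p < p:
    emit(nodes)
else:
    nodes = r // p - (39 + 29)
if nodes >= p and p > 6 and (6 <= score):
    p = p - (0 - r)
score = 14 > p and p != nodes and (nodes != 32)
p = 9 >= score and score < p and (p > 19)
r = r > 24
p = r + 17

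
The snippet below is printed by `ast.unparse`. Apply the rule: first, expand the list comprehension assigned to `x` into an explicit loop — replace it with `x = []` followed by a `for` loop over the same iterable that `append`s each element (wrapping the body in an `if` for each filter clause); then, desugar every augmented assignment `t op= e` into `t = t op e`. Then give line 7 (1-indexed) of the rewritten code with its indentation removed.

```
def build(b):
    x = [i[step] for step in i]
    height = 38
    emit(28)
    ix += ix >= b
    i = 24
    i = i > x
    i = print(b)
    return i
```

ix = ix + (ix >= b)

Transformed code:
def build(b):
    x = []
    for step in i:
        x.append(i[step])
    height = 38
    emit(28)
    ix = ix + (ix >= b)
    i = 24
    i = i > x
    i = print(b)
    return i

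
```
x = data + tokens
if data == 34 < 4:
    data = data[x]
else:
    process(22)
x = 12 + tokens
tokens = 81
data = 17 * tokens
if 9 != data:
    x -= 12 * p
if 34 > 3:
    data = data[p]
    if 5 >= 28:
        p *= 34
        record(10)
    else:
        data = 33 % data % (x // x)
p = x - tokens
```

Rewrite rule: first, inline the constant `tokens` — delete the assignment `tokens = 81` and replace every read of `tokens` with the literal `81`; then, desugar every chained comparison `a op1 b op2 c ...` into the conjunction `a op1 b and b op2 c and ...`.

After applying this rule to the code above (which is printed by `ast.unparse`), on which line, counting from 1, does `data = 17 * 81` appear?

Transformed code:
x = data + 81
if data == 34 and 34 < 4:
    data = data[x]
else:
    process(22)
x = 12 + 81
data = 17 * 81
if 9 != data:
    x -= 12 * p
if 34 > 3:
    data = data[p]
    if 5 >= 28:
        p *= 34
        record(10)
    else:
        data = 33 % data % (x // x)
p = x - 81

7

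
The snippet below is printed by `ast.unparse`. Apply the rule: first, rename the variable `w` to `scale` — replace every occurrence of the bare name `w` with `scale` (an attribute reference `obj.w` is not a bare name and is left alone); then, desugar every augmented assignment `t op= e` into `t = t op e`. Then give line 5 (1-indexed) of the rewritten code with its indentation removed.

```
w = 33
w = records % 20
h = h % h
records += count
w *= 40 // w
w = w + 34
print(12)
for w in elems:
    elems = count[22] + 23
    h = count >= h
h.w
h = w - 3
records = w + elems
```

Transformed code:
scale = 33
scale = records % 20
h = h % h
records = records + count
scale = scale * (40 // scale)
scale = scale + 34
print(12)
for scale in elems:
    elems = count[22] + 23
    h = count >= h
h.w
h = scale - 3
records = scale + elems

scale = scale * (40 // scale)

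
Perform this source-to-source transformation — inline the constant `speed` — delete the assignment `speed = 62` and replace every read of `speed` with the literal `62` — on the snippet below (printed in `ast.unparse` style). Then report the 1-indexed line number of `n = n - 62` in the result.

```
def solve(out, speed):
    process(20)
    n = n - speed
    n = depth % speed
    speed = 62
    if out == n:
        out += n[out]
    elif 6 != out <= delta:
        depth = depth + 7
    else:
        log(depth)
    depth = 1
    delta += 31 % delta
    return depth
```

Transformed code:
def solve(out, speed):
    process(20)
    n = n - 62
    n = depth % 62
    if out == n:
        out += n[out]
    elif 6 != out <= delta:
        depth = depth + 7
    else:
        log(depth)
    depth = 1
    delta += 31 % delta
    return depth

3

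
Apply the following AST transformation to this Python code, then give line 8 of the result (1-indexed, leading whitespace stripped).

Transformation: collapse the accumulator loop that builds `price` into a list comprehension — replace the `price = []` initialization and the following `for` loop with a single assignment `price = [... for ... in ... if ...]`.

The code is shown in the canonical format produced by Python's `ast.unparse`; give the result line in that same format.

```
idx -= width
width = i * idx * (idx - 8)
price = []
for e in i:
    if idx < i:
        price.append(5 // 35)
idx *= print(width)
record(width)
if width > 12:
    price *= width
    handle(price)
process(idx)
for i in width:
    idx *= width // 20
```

Transformed code:
idx -= width
width = i * idx * (idx - 8)
price = [5 // 35 for e in i if idx < i]
idx *= print(width)
record(width)
if width > 12:
    price *= width
    handle(price)
process(idx)
for i in width:
    idx *= width // 20

handle(price)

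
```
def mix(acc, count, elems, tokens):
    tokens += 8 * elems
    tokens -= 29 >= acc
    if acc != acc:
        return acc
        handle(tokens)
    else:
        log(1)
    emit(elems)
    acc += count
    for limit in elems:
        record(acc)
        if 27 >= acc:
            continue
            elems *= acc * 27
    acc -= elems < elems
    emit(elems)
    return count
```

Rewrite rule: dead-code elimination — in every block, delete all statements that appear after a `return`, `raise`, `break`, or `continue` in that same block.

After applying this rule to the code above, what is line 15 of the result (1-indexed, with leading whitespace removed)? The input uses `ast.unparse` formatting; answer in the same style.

emit(elems)

Transformed code:
def mix(acc, count, elems, tokens):
    tokens += 8 * elems
    tokens -= 29 >= acc
    if acc != acc:
        return acc
    else:
        log(1)
    emit(elems)
    acc += count
    for limit in elems:
        record(acc)
        if 27 >= acc:
            continue
    acc -= elems < elems
    emit(elems)
    return count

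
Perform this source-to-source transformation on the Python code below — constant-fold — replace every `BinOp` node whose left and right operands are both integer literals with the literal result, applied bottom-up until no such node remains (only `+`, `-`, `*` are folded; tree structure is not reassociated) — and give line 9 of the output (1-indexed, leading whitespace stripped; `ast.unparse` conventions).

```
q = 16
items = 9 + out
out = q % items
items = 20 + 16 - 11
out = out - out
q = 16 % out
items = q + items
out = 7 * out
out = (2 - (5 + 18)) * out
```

out = -21 * out

Transformed code:
q = 16
items = 9 + out
out = q % items
items = 25
out = out - out
q = 16 % out
items = q + items
out = 7 * out
out = -21 * out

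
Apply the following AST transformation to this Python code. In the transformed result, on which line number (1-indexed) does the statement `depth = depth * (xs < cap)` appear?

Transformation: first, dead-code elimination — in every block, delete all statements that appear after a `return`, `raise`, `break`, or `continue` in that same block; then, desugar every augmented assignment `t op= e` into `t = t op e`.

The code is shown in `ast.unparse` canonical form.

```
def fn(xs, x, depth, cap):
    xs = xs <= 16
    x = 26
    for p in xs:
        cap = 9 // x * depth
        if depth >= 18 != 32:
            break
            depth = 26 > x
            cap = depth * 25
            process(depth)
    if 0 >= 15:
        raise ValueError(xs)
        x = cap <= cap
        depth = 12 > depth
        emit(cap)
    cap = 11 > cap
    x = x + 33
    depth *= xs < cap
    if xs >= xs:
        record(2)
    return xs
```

12

Transformed code:
def fn(xs, x, depth, cap):
    xs = xs <= 16
    x = 26
    for p in xs:
        cap = 9 // x * depth
        if depth >= 18 != 32:
            break
    if 0 >= 15:
        raise ValueError(xs)
    cap = 11 > cap
    x = x + 33
    depth = depth * (xs < cap)
    if xs >= xs:
        record(2)
    return xs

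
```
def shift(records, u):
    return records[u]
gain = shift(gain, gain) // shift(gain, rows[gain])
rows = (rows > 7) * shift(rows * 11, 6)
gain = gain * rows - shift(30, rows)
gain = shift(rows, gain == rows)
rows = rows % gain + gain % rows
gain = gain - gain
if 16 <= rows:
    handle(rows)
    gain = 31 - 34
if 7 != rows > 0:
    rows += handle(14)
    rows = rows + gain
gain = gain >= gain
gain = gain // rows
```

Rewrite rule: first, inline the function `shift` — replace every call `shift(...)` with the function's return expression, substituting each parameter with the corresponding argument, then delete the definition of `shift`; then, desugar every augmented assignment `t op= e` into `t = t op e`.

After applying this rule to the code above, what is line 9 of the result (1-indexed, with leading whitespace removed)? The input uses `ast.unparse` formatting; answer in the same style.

Transformed code:
gain = gain[gain] // gain[rows[gain]]
rows = (rows > 7) * (rows * 11)[6]
gain = gain * rows - 30[rows]
gain = rows[gain == rows]
rows = rows % gain + gain % rows
gain = gain - gain
if 16 <= rows:
    handle(rows)
    gain = 31 - 34
if 7 != rows > 0:
    rows = rows + handle(14)
    rows = rows + gain
gain = gain >= gain
gain = gain // rows

gain = 31 - 34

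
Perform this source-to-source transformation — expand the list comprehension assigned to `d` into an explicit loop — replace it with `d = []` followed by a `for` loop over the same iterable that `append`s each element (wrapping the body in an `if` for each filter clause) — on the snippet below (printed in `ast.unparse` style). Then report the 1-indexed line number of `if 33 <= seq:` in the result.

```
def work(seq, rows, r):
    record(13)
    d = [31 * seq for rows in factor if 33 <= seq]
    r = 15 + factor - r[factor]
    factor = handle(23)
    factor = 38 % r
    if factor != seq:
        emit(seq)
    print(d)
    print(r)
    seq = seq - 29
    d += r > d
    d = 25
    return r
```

Transformed code:
def work(seq, rows, r):
    record(13)
    d = []
    for rows in factor:
        if 33 <= seq:
            d.append(31 * seq)
    r = 15 + factor - r[factor]
    factor = handle(23)
    factor = 38 % r
    if factor != seq:
        emit(seq)
    print(d)
    print(r)
    seq = seq - 29
    d += r > d
    d = 25
    return r

5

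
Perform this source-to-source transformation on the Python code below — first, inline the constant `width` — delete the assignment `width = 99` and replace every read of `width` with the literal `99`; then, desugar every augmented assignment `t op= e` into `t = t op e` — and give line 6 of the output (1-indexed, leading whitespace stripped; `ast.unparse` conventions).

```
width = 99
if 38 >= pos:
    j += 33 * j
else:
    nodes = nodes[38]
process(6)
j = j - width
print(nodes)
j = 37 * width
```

Transformed code:
if 38 >= pos:
    j = j + 33 * j
else:
    nodes = nodes[38]
process(6)
j = j - 99
print(nodes)
j = 37 * 99

j = j - 99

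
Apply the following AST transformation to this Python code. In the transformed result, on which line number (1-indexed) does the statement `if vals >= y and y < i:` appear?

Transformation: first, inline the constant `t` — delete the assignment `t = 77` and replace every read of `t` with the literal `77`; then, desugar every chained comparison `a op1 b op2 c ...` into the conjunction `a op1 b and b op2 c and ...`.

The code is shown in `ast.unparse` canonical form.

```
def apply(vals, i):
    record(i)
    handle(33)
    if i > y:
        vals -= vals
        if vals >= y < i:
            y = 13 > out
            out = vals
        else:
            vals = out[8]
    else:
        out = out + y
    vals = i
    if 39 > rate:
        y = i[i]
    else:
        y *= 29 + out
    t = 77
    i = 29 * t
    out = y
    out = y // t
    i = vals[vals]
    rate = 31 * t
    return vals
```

6

Transformed code:
def apply(vals, i):
    record(i)
    handle(33)
    if i > y:
        vals -= vals
        if vals >= y and y < i:
            y = 13 > out
            out = vals
        else:
            vals = out[8]
    else:
        out = out + y
    vals = i
    if 39 > rate:
        y = i[i]
    else:
        y *= 29 + out
    i = 29 * 77
    out = y
    out = y // 77
    i = vals[vals]
    rate = 31 * 77
    return vals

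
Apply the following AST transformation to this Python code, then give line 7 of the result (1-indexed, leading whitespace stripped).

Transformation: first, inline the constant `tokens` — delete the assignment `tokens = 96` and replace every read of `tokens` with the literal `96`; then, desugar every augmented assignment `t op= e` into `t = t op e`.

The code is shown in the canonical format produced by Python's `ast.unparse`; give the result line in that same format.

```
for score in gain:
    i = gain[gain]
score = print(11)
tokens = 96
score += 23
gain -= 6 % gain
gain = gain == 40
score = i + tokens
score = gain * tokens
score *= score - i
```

score = i + 96

Transformed code:
for score in gain:
    i = gain[gain]
score = print(11)
score = score + 23
gain = gain - 6 % gain
gain = gain == 40
score = i + 96
score = gain * 96
score = score * (score - i)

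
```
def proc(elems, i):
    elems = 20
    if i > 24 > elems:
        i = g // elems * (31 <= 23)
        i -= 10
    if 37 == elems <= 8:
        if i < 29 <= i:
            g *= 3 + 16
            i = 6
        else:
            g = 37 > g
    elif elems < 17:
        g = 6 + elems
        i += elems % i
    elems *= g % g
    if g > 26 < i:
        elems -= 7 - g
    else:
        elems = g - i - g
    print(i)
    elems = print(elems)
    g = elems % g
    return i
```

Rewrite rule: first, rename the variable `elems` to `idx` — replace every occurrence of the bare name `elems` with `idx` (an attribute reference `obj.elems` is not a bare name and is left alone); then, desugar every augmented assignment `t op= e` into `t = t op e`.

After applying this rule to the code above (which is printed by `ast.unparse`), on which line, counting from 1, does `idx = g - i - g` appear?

Transformed code:
def proc(idx, i):
    idx = 20
    if i > 24 > idx:
        i = g // idx * (31 <= 23)
        i = i - 10
    if 37 == idx <= 8:
        if i < 29 <= i:
            g = g * (3 + 16)
            i = 6
        else:
            g = 37 > g
    elif idx < 17:
        g = 6 + idx
        i = i + idx % i
    idx = idx * (g % g)
    if g > 26 < i:
        idx = idx - (7 - g)
    else:
        idx = g - i - g
    print(i)
    idx = print(idx)
    g = idx % g
    return i

19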